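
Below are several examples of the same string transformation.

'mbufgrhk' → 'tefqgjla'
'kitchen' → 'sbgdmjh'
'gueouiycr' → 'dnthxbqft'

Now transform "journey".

tqmdxin

Each output is the input with this applied: shift every letter 1 place backward in the alphabet (wrapping around), then move the first 2 characters to the end (rotate left by 2).
On "journey": the first step gives "intqmdx", and the second then gives "tqmdxin".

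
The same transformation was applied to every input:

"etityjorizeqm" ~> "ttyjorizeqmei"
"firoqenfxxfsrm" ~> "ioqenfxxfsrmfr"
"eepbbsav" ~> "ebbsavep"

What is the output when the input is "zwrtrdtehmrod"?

What's happening: move the first 2 characters to the end (rotate left by 2), then swap the first and last characters.
"zwrtrdtehmrod" → "rtrdtehmrodzw" → "wtrdtehmrodzr".
(Check on "eepbbsav": → "pbbsavee" → "ebbsavep" ✓)

wtrdtehmrodzr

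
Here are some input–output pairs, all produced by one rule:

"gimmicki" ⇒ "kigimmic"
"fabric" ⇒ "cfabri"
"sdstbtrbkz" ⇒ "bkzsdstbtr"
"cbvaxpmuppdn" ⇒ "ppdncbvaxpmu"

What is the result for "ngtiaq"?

qngtia

Each output is the input with this applied: swap the front and back halves of the string, then move the first 2 characters to the end (rotate left by 2).
Working it through for "ngtiaq": intermediate "iaqngt", final "qngtia".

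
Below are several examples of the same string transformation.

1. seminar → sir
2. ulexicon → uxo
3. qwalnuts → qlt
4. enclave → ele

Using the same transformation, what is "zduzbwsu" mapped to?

zzs

What's happening: keep one character in every 3, starting at position 1 (positions 1st, 4th, 7th, ...).
On "zduzbwsu" that produces "zzs".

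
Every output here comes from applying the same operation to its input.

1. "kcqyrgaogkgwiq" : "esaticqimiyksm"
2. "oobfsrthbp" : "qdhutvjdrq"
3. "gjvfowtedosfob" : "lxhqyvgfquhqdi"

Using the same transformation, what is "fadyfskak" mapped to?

cfahumcmh

What's happening: move the first character to the end, then shift every letter 2 places forward in the alphabet (wrapping around).
So "fadyfskak" becomes "cfahumcmh".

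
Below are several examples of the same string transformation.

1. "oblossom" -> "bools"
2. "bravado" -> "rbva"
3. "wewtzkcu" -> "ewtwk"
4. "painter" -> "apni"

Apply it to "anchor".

nah

Each output is the input with this applied: swap each adjacent pair of characters (1↔2, 3↔4, ...), then delete the last 3 characters.
Applying that to "anchor" gives "nah".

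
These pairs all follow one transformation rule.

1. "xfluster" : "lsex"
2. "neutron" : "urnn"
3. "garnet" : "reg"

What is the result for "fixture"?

xuef

Rule — keep every other character starting from the first (positions 1st, 3rd, 5th, ...), then move the first character to the end.
For "fixture", step one produces "fxue"; step two turns that into "xuef".
(Check on "neutron": → "nurn" → "urnn" ✓)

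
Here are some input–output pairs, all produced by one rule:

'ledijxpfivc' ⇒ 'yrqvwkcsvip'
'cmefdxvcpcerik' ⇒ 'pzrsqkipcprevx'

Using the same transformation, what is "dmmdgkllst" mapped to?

Looking at the pairs, the operation is to shift every letter 13 places forward in the alphabet (wrapping around) — i.e. ROT13.
For "dmmdgkllst" the result is "qzzqtxyyfg".

qzzqtxyyfg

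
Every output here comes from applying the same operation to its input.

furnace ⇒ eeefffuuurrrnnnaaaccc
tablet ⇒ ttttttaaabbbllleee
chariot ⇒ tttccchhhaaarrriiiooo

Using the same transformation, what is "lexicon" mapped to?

nnnllleeexxxiiicccooo

The transformation: repeat every character 3 times, then move the last 3 characters to the front (rotate right by 3).
Working it through for "lexicon": intermediate "llleeexxxiiicccooonnn", final "nnnllleeexxxiiicccooo".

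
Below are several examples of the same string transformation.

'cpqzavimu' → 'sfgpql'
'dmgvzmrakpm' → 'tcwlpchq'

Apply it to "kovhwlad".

aelxm

The rule is to shift every letter 10 places backward in the alphabet (wrapping around), then delete the last 3 characters.
Starting from "kovhwlad": after the first operation, "aelxmbqt"; after the second, "aelxm".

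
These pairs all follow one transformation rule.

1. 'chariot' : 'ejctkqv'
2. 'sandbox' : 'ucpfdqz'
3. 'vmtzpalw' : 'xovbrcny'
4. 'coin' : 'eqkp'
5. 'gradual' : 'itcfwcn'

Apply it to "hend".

jgpf

The pattern: shift every letter 2 places forward in the alphabet (wrapping around).
On "hend" that produces "jgpf".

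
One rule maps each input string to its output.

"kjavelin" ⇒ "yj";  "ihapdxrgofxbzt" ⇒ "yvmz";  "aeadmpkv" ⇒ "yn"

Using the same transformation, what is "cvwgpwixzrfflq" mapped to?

uuxd

What's happening: shift every letter 2 places backward in the alphabet (wrapping around), then keep one character in every 3, starting at position 3 (positions 3rd, 6th, 9th, ...).
On "cvwgpwixzrfflq": the first step gives "atuenugvxpddjo", and the second then gives "uuxd".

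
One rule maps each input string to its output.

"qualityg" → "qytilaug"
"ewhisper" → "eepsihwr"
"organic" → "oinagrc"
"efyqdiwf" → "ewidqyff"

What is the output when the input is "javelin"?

jilevan

In each case the input is transformed by: swap the first and last characters, then reverse the string.
Starting from "javelin": after the first operation, "navelij"; after the second, "jilevan".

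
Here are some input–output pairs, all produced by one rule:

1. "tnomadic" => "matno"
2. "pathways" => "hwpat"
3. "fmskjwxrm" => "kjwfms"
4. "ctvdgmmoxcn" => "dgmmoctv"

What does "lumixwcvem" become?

Looking at the pairs, the operation is to delete the last 3 characters, then move the first 3 characters to the end (rotate left by 3).
For "lumixwcvem", step one produces "lumixwc"; step two turns that into "ixwclum".

ixwclum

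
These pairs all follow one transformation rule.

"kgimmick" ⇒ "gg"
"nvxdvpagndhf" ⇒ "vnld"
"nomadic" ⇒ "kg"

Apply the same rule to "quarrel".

yc

The transformation: shift every letter 2 places backward in the alphabet (wrapping around), then keep one character in every 3, starting at position 3 (positions 3rd, 6th, 9th, ...).
"quarrel" → "yc".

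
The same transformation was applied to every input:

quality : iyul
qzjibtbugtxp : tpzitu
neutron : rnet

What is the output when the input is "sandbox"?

Each output is the input with this applied: move the last 3 characters to the front (rotate right by 3), then keep every other character starting from the first (positions 1st, 3rd, 5th, ...).
Working it through for "sandbox": intermediate "boxsand", final "bxad".

bxad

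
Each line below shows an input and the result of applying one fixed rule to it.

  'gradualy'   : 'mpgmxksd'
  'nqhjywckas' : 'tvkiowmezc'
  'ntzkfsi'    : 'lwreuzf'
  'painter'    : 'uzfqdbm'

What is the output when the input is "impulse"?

bgxequy

In each case the input is transformed by: shift every letter 12 places forward in the alphabet (wrapping around), then move the first 2 characters to the end (rotate left by 2).
"impulse" → "uybgxeq" → "bgxequy".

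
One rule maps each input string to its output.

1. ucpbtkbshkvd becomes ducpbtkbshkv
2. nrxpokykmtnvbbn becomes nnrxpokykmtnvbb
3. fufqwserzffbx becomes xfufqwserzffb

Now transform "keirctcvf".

In each case the input is transformed by: move the last character to the front.
So "keirctcvf" becomes "fkeirctcv".

fkeirctcv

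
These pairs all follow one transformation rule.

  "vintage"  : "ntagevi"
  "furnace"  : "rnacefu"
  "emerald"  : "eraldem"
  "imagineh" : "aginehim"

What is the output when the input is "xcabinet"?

Each output is the input with this applied: move the first 2 characters to the end (rotate left by 2).
So "xcabinet" becomes "abinetxc".

abinetxc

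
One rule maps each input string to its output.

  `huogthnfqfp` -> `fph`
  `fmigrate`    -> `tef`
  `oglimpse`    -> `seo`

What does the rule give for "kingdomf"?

mfk

In each case the input is transformed by: move the first character to the end, then keep only the last 3 characters.
Working it through for "kingdomf": intermediate "ingdomfk", final "mfk".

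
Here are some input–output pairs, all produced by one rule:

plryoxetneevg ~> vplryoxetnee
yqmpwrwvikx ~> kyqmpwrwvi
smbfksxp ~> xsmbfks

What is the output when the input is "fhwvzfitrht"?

hfhwvzfitr

The transformation: delete the last character, then move the last character to the front.
Doing the same to "fhwvzfitrht": "hfhwvzfitr".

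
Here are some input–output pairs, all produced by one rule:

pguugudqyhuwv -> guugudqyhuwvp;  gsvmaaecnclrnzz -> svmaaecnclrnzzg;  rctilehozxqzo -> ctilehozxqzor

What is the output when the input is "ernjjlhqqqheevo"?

Each output is the input with this applied: move the first character to the end.
On "ernjjlhqqqheevo" that produces "rnjjlhqqqheevoe".

rnjjlhqqqheevoe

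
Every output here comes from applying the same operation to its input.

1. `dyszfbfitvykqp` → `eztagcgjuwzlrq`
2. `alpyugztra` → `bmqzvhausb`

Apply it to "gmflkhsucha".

Rule — shift every letter 1 place forward in the alphabet (wrapping around).
Applying that to "gmflkhsucha" gives "hngmlitvdib".

hngmlitvdib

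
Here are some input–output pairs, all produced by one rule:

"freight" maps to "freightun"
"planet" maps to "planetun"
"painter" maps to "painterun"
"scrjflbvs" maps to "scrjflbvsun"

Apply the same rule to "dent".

dentun

The transformation: append "un".
Doing the same to "dent": "dentun".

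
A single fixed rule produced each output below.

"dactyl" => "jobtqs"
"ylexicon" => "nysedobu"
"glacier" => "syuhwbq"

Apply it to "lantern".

The pattern: shift every letter 10 places backward in the alphabet (wrapping around), then move the first 3 characters to the end (rotate left by 3).
"lantern" → "bqdjuhd" → "juhdbqd".

juhdbqd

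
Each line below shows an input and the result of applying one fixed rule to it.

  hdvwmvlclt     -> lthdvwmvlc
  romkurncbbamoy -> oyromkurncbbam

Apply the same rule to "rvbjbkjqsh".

shrvbjbkjq

Looking at the pairs, the operation is to move the last 2 characters to the front (rotate right by 2).
On "rvbjbkjqsh" that produces "shrvbjbkjq".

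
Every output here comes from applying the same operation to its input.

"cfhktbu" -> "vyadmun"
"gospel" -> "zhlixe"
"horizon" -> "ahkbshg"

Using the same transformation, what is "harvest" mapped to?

atkoxlm

Looking at the pairs, the operation is to shift every letter 7 places backward in the alphabet (wrapping around).
Doing the same to "harvest": "atkoxlm".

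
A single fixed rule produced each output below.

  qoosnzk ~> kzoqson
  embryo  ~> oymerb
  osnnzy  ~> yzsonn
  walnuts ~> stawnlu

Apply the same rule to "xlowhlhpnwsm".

mslxwolhphwn

Rule — move the last 2 characters to the front (rotate right by 2), then swap each adjacent pair of characters (1↔2, 3↔4, ...).
Starting from "xlowhlhpnwsm": after the first operation, "smxlowhlhpnw"; after the second, "mslxwolhphwn".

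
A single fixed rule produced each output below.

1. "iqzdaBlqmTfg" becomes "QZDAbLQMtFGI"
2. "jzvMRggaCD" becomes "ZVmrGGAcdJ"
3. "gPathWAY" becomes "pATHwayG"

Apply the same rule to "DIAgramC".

iaGRAMcd

Each output is the input with this applied: flip the case of every letter, then move the first character to the end.
"DIAgramC" → "diaGRAMc" → "iaGRAMcd".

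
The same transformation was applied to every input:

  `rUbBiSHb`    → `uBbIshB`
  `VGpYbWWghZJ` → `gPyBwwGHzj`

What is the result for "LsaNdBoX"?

Rule — delete the first character, then flip the case of every letter.
Starting from "LsaNdBoX": after the first operation, "saNdBoX"; after the second, "SAnDbOx".

SAnDbOx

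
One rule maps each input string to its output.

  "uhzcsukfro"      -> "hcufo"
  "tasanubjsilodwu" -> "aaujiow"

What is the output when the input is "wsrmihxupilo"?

The rule is to keep every other character starting from the second (positions 2nd, 4th, 6th, ...).
So "wsrmihxupilo" becomes "smhuio".

smhuio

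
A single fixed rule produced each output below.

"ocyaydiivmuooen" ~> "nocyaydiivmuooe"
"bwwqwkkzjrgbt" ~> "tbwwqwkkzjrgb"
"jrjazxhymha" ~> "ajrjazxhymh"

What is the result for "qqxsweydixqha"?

aqqxsweydixqh

What's happening: move the last character to the front.
For "qqxsweydixqha" the result is "aqqxsweydixqh".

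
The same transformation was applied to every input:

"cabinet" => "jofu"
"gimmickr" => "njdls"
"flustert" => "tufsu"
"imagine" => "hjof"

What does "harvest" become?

The rule is to delete the first 3 characters, then shift every letter 1 place forward in the alphabet (wrapping around).
Working it through for "harvest": intermediate "vest", final "wftu".
(Check on "flustert": → "stert" → "tufsu" ✓)

wftu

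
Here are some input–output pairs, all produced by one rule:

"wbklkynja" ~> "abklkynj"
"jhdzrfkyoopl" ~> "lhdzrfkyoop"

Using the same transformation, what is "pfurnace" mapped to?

In each case the input is transformed by: delete the first character, then move the last character to the front.
Starting from "pfurnace": after the first operation, "furnace"; after the second, "efurnac".

efurnac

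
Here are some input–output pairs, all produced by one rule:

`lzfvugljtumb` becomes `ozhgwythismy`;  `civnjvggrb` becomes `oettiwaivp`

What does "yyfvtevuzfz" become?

Looking at the pairs, the operation is to reverse the string, then shift every letter 13 places forward in the alphabet (wrapping around) — i.e. ROT13.
Applying both steps to "yyfvtevuzfz": "zfzuvetvfyy", then "msmhirgisll".

msmhirgisll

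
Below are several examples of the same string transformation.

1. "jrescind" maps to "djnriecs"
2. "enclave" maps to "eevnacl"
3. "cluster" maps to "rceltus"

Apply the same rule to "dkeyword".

The transformation: reverse the string, then take characters alternately from the front and the back (1st, last, 2nd, 2nd-last, ...).
"dkeyword" → "drowyekd" → "ddrkoewy".

ddrkoewy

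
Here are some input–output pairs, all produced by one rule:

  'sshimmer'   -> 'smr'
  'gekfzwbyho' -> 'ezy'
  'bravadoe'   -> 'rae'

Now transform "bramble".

Looking at the pairs, the operation is to keep one character in every 3, starting at position 2 (positions 2nd, 5th, 8th, ...).
Doing the same to "bramble": "rb".

rb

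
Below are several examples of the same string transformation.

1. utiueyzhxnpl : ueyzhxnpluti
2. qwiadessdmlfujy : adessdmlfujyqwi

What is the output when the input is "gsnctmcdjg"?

ctmcdjggsn

The transformation: move the first 3 characters to the end (rotate left by 3).
For "gsnctmcdjg" the result is "ctmcdjggsn".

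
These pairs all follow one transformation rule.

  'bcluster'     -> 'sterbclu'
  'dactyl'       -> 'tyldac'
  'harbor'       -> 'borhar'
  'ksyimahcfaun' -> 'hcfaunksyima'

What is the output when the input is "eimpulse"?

Rule — swap the front and back halves of the string.
Applying that to "eimpulse" gives "ulseeimp".

ulseeimp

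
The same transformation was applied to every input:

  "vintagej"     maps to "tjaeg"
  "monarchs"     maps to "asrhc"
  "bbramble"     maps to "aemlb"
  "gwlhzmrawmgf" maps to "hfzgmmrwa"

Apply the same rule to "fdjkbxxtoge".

The rule is to delete the first 3 characters, then take characters alternately from the front and the back (1st, last, 2nd, 2nd-last, ...).
"fdjkbxxtoge" → "kbxxtoge" → "kebgxoxt".

kebgxoxt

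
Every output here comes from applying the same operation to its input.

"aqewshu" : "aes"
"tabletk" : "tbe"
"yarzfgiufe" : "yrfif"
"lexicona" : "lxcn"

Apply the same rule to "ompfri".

opr

The rule is to delete the last character, then keep every other character starting from the first (positions 1st, 3rd, 5th, ...).
For "ompfri", step one produces "ompfr"; step two turns that into "opr".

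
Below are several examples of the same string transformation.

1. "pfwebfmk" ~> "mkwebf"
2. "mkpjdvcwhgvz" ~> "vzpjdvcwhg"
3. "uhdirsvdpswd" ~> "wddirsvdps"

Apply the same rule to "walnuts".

In each case the input is transformed by: delete the first 2 characters, then move the last 2 characters to the front (rotate right by 2).
On "walnuts": the first step gives "lnuts", and the second then gives "tslnu".
(Check on "mkpjdvcwhgvz": → "pjdvcwhgvz" → "vzpjdvcwhg" ✓)

tslnu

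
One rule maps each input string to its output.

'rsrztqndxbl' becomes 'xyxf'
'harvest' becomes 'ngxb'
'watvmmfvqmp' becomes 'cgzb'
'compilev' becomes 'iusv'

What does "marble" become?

sgxh

Looking at the pairs, the operation is to shift every letter 6 places forward in the alphabet (wrapping around), then keep only the first 4 characters.
"marble" → "sgxh".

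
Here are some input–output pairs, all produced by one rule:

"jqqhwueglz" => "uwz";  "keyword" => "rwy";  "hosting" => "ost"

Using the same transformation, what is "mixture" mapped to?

Rule — sort the characters into alphabetical order, then keep only the last 3 characters.
Applying both steps to "mixture": "eimrtux", then "tux".

tux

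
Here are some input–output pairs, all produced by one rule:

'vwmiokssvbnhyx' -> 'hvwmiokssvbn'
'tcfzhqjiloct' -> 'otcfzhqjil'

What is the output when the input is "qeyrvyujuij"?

uqeyrvyuj

Looking at the pairs, the operation is to delete the last 2 characters, then move the last character to the front.
On "qeyrvyujuij": the first step gives "qeyrvyuju", and the second then gives "uqeyrvyuj".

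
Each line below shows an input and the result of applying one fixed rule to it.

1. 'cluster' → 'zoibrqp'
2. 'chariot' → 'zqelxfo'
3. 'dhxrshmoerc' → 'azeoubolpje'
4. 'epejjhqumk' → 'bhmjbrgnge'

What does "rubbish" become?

The pattern: shift every letter 3 places backward in the alphabet (wrapping around), then take characters alternately from the front and the back (1st, last, 2nd, 2nd-last, ...).
Working it through for "rubbish": intermediate "oryyfpe", final "oerpyfy".

oerpyfy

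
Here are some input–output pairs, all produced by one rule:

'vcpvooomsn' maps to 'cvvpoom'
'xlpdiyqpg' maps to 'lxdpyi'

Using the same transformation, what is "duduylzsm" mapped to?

The pattern: swap each adjacent pair of characters (1↔2, 3↔4, ...), then delete the last 3 characters.
So "duduylzsm" becomes "ududly".

ududly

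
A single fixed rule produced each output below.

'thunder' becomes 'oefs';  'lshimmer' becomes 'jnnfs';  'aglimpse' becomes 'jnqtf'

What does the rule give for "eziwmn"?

In each case the input is transformed by: delete the first 3 characters, then shift every letter 1 place forward in the alphabet (wrapping around).
Starting from "eziwmn": after the first operation, "wmn"; after the second, "xno".

xno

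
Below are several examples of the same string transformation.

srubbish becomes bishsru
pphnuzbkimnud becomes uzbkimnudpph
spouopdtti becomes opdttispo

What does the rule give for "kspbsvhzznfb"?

svhzznfbksp

What's happening: move the first 3 characters to the end (rotate left by 3), then delete the first character.
Applying both steps to "kspbsvhzznfb": "bsvhzznfbksp", then "svhzznfbksp".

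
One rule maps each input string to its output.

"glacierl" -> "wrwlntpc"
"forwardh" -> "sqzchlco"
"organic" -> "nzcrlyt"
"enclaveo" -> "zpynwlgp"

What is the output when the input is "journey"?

juzfcyp

Rule — move the last character to the front, then shift every letter 11 places forward in the alphabet (wrapping around).
"journey" → "yjourne" → "juzfcyp".
(Check on "enclaveo": → "oenclave" → "zpynwlgp" ✓)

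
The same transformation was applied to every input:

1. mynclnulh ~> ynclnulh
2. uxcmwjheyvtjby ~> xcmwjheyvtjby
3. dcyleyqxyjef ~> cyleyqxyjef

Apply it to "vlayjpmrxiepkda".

layjpmrxiepkda

The rule is to delete the first character.
For "vlayjpmrxiepkda" the result is "layjpmrxiepkda".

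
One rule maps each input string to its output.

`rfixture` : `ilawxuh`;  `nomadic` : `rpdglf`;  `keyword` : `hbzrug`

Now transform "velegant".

hohjdqw

In each case the input is transformed by: delete the first character, then shift every letter 3 places forward in the alphabet (wrapping around).
Applying both steps to "velegant": "elegant", then "hohjdqw".
(Check on "keyword": → "eyword" → "hbzrug" ✓)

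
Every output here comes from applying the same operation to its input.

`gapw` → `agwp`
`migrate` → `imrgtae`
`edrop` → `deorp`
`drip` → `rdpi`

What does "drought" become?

The pattern: swap each adjacent pair of characters (1↔2, 3↔4, ...).
Applying that to "drought" gives "rduohgt".

rduohgt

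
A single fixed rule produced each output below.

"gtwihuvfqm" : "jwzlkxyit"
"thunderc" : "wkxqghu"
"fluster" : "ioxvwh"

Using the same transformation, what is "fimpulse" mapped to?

Each output is the input with this applied: shift every letter 3 places forward in the alphabet (wrapping around), then delete the last character.
Starting from "fimpulse": after the first operation, "ilpsxovh"; after the second, "ilpsxov".
(Check on "fluster": → "ioxvwhu" → "ioxvwh" ✓)

ilpsxov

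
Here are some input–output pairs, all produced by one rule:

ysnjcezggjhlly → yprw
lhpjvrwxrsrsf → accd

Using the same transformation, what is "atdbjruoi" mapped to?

oct

The transformation: keep one character in every 3, starting at position 3 (positions 3rd, 6th, 9th, ...), then shift every letter 11 places forward in the alphabet (wrapping around).
For "atdbjruoi", step one produces "dri"; step two turns that into "oct".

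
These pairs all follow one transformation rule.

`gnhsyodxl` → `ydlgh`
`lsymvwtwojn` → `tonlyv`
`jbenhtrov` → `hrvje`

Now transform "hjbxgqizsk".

gishb

The rule is to keep every other character starting from the first (positions 1st, 3rd, 5th, ...), then move the last 3 characters to the front (rotate right by 3).
Applying that to "hjbxgqizsk" gives "gishb".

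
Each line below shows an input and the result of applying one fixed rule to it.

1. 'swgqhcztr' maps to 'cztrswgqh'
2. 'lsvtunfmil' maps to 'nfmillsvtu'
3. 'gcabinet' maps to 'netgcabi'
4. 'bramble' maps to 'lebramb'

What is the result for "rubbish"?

Rule — move the first 3 characters to the end (rotate left by 3), then move the first 2 characters to the end (rotate left by 2).
On "rubbish": the first step gives "bishrub", and the second then gives "shrubbi".

shrubbi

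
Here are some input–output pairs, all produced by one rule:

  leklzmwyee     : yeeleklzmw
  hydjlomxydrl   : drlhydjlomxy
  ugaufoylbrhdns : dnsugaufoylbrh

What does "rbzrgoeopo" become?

oporbzrgoe

The rule is to move the last 3 characters to the front (rotate right by 3).
"rbzrgoeopo" → "oporbzrgoe".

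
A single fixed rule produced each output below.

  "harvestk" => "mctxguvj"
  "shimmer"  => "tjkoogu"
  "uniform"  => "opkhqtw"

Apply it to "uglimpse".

ginkoruw

The pattern: shift every letter 2 places forward in the alphabet (wrapping around), then swap the first and last characters.
Applying both steps to "uglimpse": "winkorug", then "ginkoruw".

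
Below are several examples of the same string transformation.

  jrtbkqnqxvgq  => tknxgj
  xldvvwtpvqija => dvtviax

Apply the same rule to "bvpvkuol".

pkob

Each output is the input with this applied: keep every other character starting from the first (positions 1st, 3rd, 5th, ...), then move the first character to the end.
Applying that to "bvpvkuol" gives "pkob".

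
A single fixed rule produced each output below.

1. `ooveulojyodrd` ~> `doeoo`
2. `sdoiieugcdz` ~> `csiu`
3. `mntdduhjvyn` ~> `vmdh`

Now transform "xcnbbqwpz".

Looking at the pairs, the operation is to move the last 3 characters to the front (rotate right by 3), then keep one character in every 3, starting at position 1 (positions 1st, 4th, 7th, ...).
Applying both steps to "xcnbbqwpz": "wpzxcnbbq", then "wxb".
(Check on "mntdduhjvyn": → "vynmntdduhj" → "vmdh" ✓)

wxb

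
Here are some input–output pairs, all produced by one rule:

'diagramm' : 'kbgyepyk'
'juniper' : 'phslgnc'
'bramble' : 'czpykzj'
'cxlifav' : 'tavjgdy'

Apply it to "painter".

pnyglrc

The transformation: move the last character to the front, then shift every letter 2 places backward in the alphabet (wrapping around).
For "painter", step one produces "rpainte"; step two turns that into "pnyglrc".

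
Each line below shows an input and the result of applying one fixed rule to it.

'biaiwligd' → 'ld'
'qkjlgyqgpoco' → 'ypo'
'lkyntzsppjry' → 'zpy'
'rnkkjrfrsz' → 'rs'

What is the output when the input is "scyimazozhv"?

az

In each case the input is transformed by: keep one character in every 3, starting at position 3 (positions 3rd, 6th, 9th, ...), then delete the first character.
Starting from "scyimazozhv": after the first operation, "yaz"; after the second, "az".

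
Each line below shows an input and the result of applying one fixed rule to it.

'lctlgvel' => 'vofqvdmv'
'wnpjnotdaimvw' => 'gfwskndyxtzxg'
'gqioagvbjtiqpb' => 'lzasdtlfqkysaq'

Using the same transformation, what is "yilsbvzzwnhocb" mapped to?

Looking at the pairs, the operation is to reverse the string, then shift every letter 10 places forward in the alphabet (wrapping around).
"yilsbvzzwnhocb" → "bcohnwzzvbsliy" → "lmyrxgjjflcvsi".

lmyrxgjjflcvsi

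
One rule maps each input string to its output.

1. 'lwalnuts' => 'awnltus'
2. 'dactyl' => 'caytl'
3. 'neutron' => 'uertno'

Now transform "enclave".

The transformation: delete the first character, then swap each adjacent pair of characters (1↔2, 3↔4, ...).
On "enclave": the first step gives "nclave", and the second then gives "cnalev".
(Check on "neutron": → "eutron" → "uertno" ✓)

cnalev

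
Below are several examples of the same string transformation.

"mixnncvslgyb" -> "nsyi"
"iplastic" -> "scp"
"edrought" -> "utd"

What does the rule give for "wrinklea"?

Each output is the input with this applied: keep one character in every 3, starting at position 2 (positions 2nd, 5th, 8th, ...), then move the first character to the end.
On "wrinklea" that produces "kar".

kar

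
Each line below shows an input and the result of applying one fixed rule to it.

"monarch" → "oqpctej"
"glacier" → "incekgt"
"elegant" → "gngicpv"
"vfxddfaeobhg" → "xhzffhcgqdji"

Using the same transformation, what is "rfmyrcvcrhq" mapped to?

thoatexetjs

Each output is the input with this applied: shift every letter 2 places forward in the alphabet (wrapping around).
"rfmyrcvcrhq" → "thoatexetjs".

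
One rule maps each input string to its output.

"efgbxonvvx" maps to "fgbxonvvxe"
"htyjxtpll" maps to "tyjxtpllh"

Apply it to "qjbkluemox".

Looking at the pairs, the operation is to move the first character to the end.
So "qjbkluemox" becomes "jbkluemoxq".

jbkluemoxq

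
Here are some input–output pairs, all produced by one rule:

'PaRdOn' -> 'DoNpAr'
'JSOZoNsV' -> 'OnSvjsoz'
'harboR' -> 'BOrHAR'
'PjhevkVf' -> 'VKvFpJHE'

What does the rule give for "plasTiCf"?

What's happening: flip the case of every letter, then swap the front and back halves of the string.
Working it through for "plasTiCf": intermediate "PLAStIcF", final "tIcFPLAS".
(Check on "PjhevkVf": → "pJHEVKvF" → "VKvFpJHE" ✓)

tIcFPLAS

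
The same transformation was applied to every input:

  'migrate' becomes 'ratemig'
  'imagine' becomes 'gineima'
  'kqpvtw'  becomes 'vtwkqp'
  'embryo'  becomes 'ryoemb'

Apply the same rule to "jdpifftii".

ifftiijdp

The transformation: move the first 3 characters to the end (rotate left by 3).
Doing the same to "jdpifftii": "ifftiijdp".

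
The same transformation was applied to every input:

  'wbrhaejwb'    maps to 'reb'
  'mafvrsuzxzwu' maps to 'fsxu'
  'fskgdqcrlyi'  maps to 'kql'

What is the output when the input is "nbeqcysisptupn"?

The pattern: keep one character in every 3, starting at position 3 (positions 3rd, 6th, 9th, ...).
So "nbeqcysisptupn" becomes "eysu".

eysu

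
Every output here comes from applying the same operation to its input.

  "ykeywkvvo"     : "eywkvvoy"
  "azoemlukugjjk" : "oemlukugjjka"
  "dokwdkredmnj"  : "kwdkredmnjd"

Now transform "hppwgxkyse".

Rule — move the first 2 characters to the end (rotate left by 2), then delete the last character.
"hppwgxkyse" → "pwgxkysehp" → "pwgxkyseh".
(Check on "ykeywkvvo": → "eywkvvoyk" → "eywkvvoy" ✓)

pwgxkyseh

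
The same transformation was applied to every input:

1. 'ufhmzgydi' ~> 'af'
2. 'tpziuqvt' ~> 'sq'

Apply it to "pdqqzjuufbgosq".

Each output is the input with this applied: shift every letter 3 places backward in the alphabet (wrapping around), then keep only the last 2 characters.
Applying both steps to "pdqqzjuufbgosq": "mannwgrrcydlpn", then "pn".

pn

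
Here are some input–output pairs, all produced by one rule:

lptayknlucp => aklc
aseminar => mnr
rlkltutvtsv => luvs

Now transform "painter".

ne

Looking at the pairs, the operation is to keep every other character starting from the second (positions 2nd, 4th, 6th, ...), then delete the first character.
Applying both steps to "painter": "ane", then "ne".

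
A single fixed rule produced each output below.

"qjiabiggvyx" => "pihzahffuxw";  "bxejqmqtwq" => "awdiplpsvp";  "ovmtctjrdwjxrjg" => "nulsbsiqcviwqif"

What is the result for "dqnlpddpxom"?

The pattern: shift every letter 1 place backward in the alphabet (wrapping around).
"dqnlpddpxom" → "cpmkoccownl".

cpmkoccownl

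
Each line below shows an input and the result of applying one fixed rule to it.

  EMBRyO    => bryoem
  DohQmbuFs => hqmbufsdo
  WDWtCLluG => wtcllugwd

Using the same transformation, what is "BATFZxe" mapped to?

Looking at the pairs, the operation is to move the first 2 characters to the end (rotate left by 2), then convert every letter to lowercase.
"BATFZxe" → "TFZxeBA" → "tfzxeba".

tfzxeba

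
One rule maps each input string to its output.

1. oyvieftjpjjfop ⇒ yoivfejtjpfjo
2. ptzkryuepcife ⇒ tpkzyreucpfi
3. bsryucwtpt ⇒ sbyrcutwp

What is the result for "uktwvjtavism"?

The rule is to delete the last character, then swap each adjacent pair of characters (1↔2, 3↔4, ...).
"uktwvjtavism" → "uktwvjtavis" → "kuwtjvativs".

kuwtjvativs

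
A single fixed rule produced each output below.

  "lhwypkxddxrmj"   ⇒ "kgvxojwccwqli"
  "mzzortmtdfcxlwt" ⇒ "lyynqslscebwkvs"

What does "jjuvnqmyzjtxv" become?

iitumplxyiswu

Each output is the input with this applied: shift every letter 1 place backward in the alphabet (wrapping around).
"jjuvnqmyzjtxv" → "iitumplxyiswu".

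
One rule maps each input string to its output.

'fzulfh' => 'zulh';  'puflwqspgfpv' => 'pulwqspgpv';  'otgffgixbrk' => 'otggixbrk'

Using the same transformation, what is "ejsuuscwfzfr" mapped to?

ejsuuscwzr

Looking at the pairs, the operation is to remove every "f".
So "ejsuuscwfzfr" becomes "ejsuuscwzr".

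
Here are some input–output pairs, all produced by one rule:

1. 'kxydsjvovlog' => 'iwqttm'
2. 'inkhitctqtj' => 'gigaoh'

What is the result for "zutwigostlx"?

xrgmrv

The transformation: keep every other character starting from the first (positions 1st, 3rd, 5th, ...), then shift every letter 2 places backward in the alphabet (wrapping around).
Applying both steps to "zutwigostlx": "ztiotx", then "xrgmrv".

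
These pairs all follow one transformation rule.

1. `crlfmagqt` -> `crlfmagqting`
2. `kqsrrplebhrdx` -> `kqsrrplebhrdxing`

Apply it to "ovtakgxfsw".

The transformation: append "ing".
"ovtakgxfsw" → "ovtakgxfswing".

ovtakgxfswing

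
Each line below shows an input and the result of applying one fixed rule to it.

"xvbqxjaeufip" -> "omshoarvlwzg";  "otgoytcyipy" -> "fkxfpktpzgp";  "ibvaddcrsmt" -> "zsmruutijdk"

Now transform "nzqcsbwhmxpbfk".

The pattern: shift every letter 9 places backward in the alphabet (wrapping around).
So "nzqcsbwhmxpbfk" becomes "eqhtjsnydogswb".

eqhtjsnydogswb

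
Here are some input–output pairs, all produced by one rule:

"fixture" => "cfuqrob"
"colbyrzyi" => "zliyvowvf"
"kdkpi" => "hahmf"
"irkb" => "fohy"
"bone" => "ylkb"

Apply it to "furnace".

crokxzb

What's happening: shift every letter 3 places backward in the alphabet (wrapping around).
On "furnace" that produces "crokxzb".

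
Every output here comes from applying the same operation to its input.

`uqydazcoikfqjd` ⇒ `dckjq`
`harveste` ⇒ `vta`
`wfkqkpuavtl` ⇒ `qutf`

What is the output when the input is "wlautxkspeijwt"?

ukewl

The rule is to move the first 2 characters to the end (rotate left by 2), then keep one character in every 3, starting at position 2 (positions 2nd, 5th, 8th, ...).
Applying that to "wlautxkspeijwt" gives "ukewl".
(Check on "wfkqkpuavtl": → "kqkpuavtlwf" → "qutf" ✓)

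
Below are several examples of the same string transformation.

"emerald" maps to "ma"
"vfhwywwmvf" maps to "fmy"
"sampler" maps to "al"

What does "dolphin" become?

Rule — take characters alternately from the front and the back (1st, last, 2nd, 2nd-last, ...), then keep one character in every 3, starting at position 3 (positions 3rd, 6th, 9th, ...).
Applying both steps to "dolphin": "dnoilhp", then "oh".

oh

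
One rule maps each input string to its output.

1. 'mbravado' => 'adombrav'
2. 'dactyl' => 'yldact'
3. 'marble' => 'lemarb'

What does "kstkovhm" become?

The rule is to swap the front and back halves of the string, then move the first character to the end.
Starting from "kstkovhm": after the first operation, "ovhmkstk"; after the second, "vhmkstko".

vhmkstko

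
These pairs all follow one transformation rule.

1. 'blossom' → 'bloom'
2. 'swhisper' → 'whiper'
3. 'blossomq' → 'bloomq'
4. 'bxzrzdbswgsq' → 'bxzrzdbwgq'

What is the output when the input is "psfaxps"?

pfaxp

In each case the input is transformed by: remove every "s".
So "psfaxps" becomes "pfaxp".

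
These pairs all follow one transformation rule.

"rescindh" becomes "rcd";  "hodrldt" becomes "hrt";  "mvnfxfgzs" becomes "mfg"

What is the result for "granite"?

gne

In each case the input is transformed by: keep one character in every 3, starting at position 1 (positions 1st, 4th, 7th, ...).
For "granite" the result is "gne".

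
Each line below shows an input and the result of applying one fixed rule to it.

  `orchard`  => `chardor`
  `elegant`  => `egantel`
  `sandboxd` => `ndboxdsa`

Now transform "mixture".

xturemi

Rule — move the first 2 characters to the end (rotate left by 2).
So "mixture" becomes "xturemi".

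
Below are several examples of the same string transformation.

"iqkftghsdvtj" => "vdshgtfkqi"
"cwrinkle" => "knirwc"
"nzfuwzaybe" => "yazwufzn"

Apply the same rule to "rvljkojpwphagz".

ahpwpjokjlvr

The transformation: reverse the string, then delete the first 2 characters.
"rvljkojpwphagz" → "zgahpwpjokjlvr" → "ahpwpjokjlvr".
(Check on "iqkftghsdvtj": → "jtvdshgtfkqi" → "vdshgtfkqi" ✓)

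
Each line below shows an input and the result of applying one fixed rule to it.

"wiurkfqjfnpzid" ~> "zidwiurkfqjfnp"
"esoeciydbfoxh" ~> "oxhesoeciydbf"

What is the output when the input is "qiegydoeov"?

Each output is the input with this applied: move the last 3 characters to the front (rotate right by 3).
For "qiegydoeov" the result is "eovqiegydo".

eovqiegydo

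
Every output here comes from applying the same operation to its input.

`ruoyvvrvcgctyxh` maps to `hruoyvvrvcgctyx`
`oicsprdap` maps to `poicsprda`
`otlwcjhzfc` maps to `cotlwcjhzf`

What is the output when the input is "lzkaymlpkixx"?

The rule is to move the last character to the front.
For "lzkaymlpkixx" the result is "xlzkaymlpkix".

xlzkaymlpkix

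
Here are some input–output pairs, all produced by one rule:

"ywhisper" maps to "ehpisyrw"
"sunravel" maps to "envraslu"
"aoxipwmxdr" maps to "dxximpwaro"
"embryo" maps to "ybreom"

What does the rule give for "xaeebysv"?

The rule is to take characters alternately from the front and the back (1st, last, 2nd, 2nd-last, ...), then move the first 3 characters to the end (rotate left by 3).
On "xaeebysv": the first step gives "xvaseyeb", and the second then gives "seyebxva".

seyebxva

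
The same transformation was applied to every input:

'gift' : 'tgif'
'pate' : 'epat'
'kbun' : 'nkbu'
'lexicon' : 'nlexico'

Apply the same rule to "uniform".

In each case the input is transformed by: move the last character to the front.
Applying that to "uniform" gives "munifor".

munifor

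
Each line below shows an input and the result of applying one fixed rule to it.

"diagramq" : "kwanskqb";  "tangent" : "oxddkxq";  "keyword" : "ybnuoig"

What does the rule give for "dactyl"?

In each case the input is transformed by: shift every letter 10 places forward in the alphabet (wrapping around), then move the last 3 characters to the front (rotate right by 3).
For "dactyl", step one produces "nkmdiv"; step two turns that into "divnkm".

divnkm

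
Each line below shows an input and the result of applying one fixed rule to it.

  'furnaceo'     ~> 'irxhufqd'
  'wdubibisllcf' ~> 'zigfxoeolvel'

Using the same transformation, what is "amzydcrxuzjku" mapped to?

Looking at the pairs, the operation is to take characters alternately from the front and the back (1st, last, 2nd, 2nd-last, ...), then shift every letter 3 places forward in the alphabet (wrapping around).
Working it through for "amzydcrxuzjku": intermediate "aumkzjyzducxr", final "dxpncmbcgxfau".
(Check on "furnaceo": → "fouercna" → "irxhufqd" ✓)

dxpncmbcgxfau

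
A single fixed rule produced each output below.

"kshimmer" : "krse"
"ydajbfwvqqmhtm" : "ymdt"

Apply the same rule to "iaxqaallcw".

Each output is the input with this applied: take characters alternately from the front and the back (1st, last, 2nd, 2nd-last, ...), then keep only the first 4 characters.
"iaxqaallcw" → "iwacxlqlaa" → "iwac".
(Check on "kshimmer": → "krsehmim" → "krse" ✓)

iwac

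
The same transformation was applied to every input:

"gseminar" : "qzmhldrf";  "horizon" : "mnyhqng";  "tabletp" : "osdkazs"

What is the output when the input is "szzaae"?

Each output is the input with this applied: shift every letter 1 place backward in the alphabet (wrapping around), then reverse the string.
On "szzaae": the first step gives "ryyzzd", and the second then gives "dzzyyr".
(Check on "horizon": → "gnqhynm" → "mnyhqng" ✓)

dzzyyr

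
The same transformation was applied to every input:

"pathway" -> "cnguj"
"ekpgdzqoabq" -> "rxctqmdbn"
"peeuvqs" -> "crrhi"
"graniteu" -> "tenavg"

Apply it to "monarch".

zbane

Rule — shift every letter 13 places forward in the alphabet (wrapping around) — i.e. ROT13, then delete the last 2 characters.
"monarch" → "zbanepu" → "zbane".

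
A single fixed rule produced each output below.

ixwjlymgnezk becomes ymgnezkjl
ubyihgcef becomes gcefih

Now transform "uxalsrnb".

The rule is to delete the first 3 characters, then move the first 2 characters to the end (rotate left by 2).
Working it through for "uxalsrnb": intermediate "lsrnb", final "rnbls".
(Check on "ubyihgcef": → "ihgcef" → "gcefih" ✓)

rnbls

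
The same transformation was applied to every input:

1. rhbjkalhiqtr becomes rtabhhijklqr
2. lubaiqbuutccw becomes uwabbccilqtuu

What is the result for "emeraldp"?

Looking at the pairs, the operation is to sort the characters into alphabetical order, then move the last 2 characters to the front (rotate right by 2).
Working it through for "emeraldp": intermediate "adeelmpr", final "pradeelm".

pradeelm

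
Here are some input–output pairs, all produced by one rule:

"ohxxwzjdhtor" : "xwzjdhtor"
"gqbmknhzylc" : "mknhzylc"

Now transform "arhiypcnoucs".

Looking at the pairs, the operation is to delete the first 3 characters.
So "arhiypcnoucs" becomes "iypcnoucs".

iypcnoucs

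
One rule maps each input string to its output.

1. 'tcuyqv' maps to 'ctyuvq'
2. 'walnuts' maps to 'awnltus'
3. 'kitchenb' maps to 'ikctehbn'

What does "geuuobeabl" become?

eguuboaelb

In each case the input is transformed by: swap each adjacent pair of characters (1↔2, 3↔4, ...).
On "geuuobeabl" that produces "eguuboaelb".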